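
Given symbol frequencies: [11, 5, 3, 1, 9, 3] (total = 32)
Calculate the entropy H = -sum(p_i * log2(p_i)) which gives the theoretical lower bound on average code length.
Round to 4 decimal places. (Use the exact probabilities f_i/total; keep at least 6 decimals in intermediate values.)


Per-symbol terms -p_i * log2(p_i) with p_i = f_i/32:
  p = 11/32 = 0.343750: log2(p) = -1.540568, -p*log2(p) = 0.529570
  p = 5/32 = 0.156250: log2(p) = -2.678072, -p*log2(p) = 0.418449
  p = 3/32 = 0.093750: log2(p) = -3.415037, -p*log2(p) = 0.320160
  p = 1/32 = 0.031250: log2(p) = -5.000000, -p*log2(p) = 0.156250
  p = 9/32 = 0.281250: log2(p) = -1.830075, -p*log2(p) = 0.514709
  p = 3/32 = 0.093750: log2(p) = -3.415037, -p*log2(p) = 0.320160
H = 0.529570 + 0.418449 + 0.320160 + 0.156250 + 0.514709 + 0.320160 = 2.259298

H = 2.2593 bits/symbol


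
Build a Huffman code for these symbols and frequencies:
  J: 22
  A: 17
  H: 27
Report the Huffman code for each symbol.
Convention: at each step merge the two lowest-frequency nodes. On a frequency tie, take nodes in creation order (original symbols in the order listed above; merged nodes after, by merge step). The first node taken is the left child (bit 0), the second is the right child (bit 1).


Huffman tree construction:
Step 1: Merge A(17) + J(22) = 39
Step 2: Merge H(27) + (A+J)(39) = 66
Read each symbol's code off the tree from the root (left child = 0, right child = 1).

Codes:
  J: 11 (length 2)
  A: 10 (length 2)
  H: 0 (length 1)
Average code length: 105/66 = 1.5909 bits/symbol


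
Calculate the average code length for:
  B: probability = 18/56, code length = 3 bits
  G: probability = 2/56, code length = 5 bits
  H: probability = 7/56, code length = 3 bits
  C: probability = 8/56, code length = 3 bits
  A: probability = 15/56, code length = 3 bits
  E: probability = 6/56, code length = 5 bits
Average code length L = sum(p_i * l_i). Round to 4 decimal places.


Weighted contributions p_i * l_i:
  B: (18/56) * 3 = 54/56
  G: (2/56) * 5 = 10/56
  H: (7/56) * 3 = 21/56
  C: (8/56) * 3 = 24/56
  A: (15/56) * 3 = 45/56
  E: (6/56) * 5 = 30/56
Sum = (54 + 10 + 21 + 24 + 45 + 30)/56 = 184/56

L = 184/56 = 3.2857 bits/symbol


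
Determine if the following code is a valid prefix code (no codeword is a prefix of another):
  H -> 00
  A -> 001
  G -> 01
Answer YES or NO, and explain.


Checking each pair (does one codeword prefix another?):
  H='00' vs A='001': prefix -- VIOLATION

NO -- this is NOT a valid prefix code. H (00) is a prefix of A (001).


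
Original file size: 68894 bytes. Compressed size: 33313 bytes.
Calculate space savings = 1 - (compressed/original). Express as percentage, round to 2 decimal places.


ratio = compressed/original = 33313/68894 = 0.48354
savings = 1 - ratio = 1 - 0.48354 = 0.51646
as a percentage: 0.51646 * 100 = 51.65%

Space savings = 1 - 33313/68894 = 51.65%


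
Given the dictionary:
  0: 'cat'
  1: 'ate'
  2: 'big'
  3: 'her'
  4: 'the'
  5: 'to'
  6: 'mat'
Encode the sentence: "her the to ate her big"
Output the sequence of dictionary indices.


Look up each word in the dictionary:
  'her' -> 3
  'the' -> 4
  'to' -> 5
  'ate' -> 1
  'her' -> 3
  'big' -> 2

Encoded: [3, 4, 5, 1, 3, 2]


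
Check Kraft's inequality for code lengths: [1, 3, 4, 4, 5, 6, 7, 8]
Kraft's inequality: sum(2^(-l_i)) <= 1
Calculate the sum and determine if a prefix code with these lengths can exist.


Sum = 2^(-1) + 2^(-3) + 2^(-4) + 2^(-4) + 2^(-5) + 2^(-6) + 2^(-7) + 2^(-8)
    = 0.5 + 0.125 + 0.0625 + 0.0625 + 0.03125 + 0.015625 + 0.0078125 + 0.00390625
    = 207/256 = 0.80859375
Since 0.80859375 <= 1, Kraft's inequality IS satisfied.
A prefix code with these lengths CAN exist.

Kraft sum = 0.80859375. Satisfied.


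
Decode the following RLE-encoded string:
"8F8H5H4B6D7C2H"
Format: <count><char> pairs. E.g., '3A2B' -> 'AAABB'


Expanding each <count><char> pair:
  8F -> 'FFFFFFFF'
  8H -> 'HHHHHHHH'
  5H -> 'HHHHH'
  4B -> 'BBBB'
  6D -> 'DDDDDD'
  7C -> 'CCCCCCC'
  2H -> 'HH'

Decoded = FFFFFFFFHHHHHHHHHHHHHBBBBDDDDDDCCCCCCCHH


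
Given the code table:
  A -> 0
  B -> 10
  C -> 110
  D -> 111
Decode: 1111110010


Decoding:
111 -> D
111 -> D
0 -> A
0 -> A
10 -> B


Result: DDAAB


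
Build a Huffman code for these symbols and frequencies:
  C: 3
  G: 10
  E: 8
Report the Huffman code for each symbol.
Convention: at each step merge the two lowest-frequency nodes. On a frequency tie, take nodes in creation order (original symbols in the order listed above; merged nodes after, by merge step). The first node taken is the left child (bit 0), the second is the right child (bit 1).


Huffman tree construction:
Step 1: Merge C(3) + E(8) = 11
Step 2: Merge G(10) + (C+E)(11) = 21
Read each symbol's code off the tree from the root (left child = 0, right child = 1).

Codes:
  C: 10 (length 2)
  G: 0 (length 1)
  E: 11 (length 2)
Average code length: 32/21 = 1.5238 bits/symbol


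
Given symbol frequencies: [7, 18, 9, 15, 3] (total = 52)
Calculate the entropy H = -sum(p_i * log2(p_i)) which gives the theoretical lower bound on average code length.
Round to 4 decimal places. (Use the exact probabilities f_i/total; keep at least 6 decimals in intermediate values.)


Per-symbol terms -p_i * log2(p_i) with p_i = f_i/52:
  p = 7/52 = 0.134615: log2(p) = -2.893085, -p*log2(p) = 0.389454
  p = 18/52 = 0.346154: log2(p) = -1.530515, -p*log2(p) = 0.529794
  p = 9/52 = 0.173077: log2(p) = -2.530515, -p*log2(p) = 0.437974
  p = 15/52 = 0.288462: log2(p) = -1.793549, -p*log2(p) = 0.517370
  p = 3/52 = 0.057692: log2(p) = -4.115477, -p*log2(p) = 0.237431
H = 0.389454 + 0.529794 + 0.437974 + 0.517370 + 0.237431 = 2.112023

H = 2.112 bits/symbol


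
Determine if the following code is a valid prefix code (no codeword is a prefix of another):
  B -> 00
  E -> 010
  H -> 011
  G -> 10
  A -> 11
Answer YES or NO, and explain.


Checking each pair (does one codeword prefix another?):
  B='00' vs E='010': no prefix
  B='00' vs H='011': no prefix
  B='00' vs G='10': no prefix
  B='00' vs A='11': no prefix
  E='010' vs B='00': no prefix
  E='010' vs H='011': no prefix
  E='010' vs G='10': no prefix
  E='010' vs A='11': no prefix
  H='011' vs B='00': no prefix
  H='011' vs E='010': no prefix
  H='011' vs G='10': no prefix
  H='011' vs A='11': no prefix
  G='10' vs B='00': no prefix
  G='10' vs E='010': no prefix
  G='10' vs H='011': no prefix
  G='10' vs A='11': no prefix
  A='11' vs B='00': no prefix
  A='11' vs E='010': no prefix
  A='11' vs H='011': no prefix
  A='11' vs G='10': no prefix
No violation found over all pairs.

YES -- this is a valid prefix code. No codeword is a prefix of any other codeword.


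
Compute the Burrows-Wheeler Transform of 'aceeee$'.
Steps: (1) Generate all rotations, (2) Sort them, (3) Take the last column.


Rotations (sorted):
  0: $aceeee -> last char: e
  1: aceeee$ -> last char: $
  2: ceeee$a -> last char: a
  3: e$aceee -> last char: e
  4: ee$acee -> last char: e
  5: eee$ace -> last char: e
  6: eeee$ac -> last char: c


BWT = e$aeeec


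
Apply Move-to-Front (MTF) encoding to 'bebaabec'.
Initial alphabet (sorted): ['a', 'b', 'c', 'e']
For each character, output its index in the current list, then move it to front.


MTF encoding:
'b': index 1 in ['a', 'b', 'c', 'e'] -> ['b', 'a', 'c', 'e']
'e': index 3 in ['b', 'a', 'c', 'e'] -> ['e', 'b', 'a', 'c']
'b': index 1 in ['e', 'b', 'a', 'c'] -> ['b', 'e', 'a', 'c']
'a': index 2 in ['b', 'e', 'a', 'c'] -> ['a', 'b', 'e', 'c']
'a': index 0 in ['a', 'b', 'e', 'c'] -> ['a', 'b', 'e', 'c']
'b': index 1 in ['a', 'b', 'e', 'c'] -> ['b', 'a', 'e', 'c']
'e': index 2 in ['b', 'a', 'e', 'c'] -> ['e', 'b', 'a', 'c']
'c': index 3 in ['e', 'b', 'a', 'c'] -> ['c', 'e', 'b', 'a']


Output: [1, 3, 1, 2, 0, 1, 2, 3]


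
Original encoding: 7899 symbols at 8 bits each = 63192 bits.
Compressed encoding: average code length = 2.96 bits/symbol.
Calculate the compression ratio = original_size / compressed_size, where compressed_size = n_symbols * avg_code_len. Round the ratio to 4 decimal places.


original_size = n_symbols * orig_bits = 7899 * 8 = 63192 bits
compressed_size = n_symbols * avg_code_len = 7899 * 2.96 = 23381.04 bits
ratio = original_size / compressed_size = 63192 / 23381.04 = 2.7027

Compression ratio = 2.7027


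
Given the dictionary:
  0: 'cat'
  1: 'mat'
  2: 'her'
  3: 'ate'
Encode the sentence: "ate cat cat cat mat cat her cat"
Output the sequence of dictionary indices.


Look up each word in the dictionary:
  'ate' -> 3
  'cat' -> 0
  'cat' -> 0
  'cat' -> 0
  'mat' -> 1
  'cat' -> 0
  'her' -> 2
  'cat' -> 0

Encoded: [3, 0, 0, 0, 1, 0, 2, 0]


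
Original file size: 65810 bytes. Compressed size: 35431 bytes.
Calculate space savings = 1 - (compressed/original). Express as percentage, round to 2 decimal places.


ratio = compressed/original = 35431/65810 = 0.538383
savings = 1 - ratio = 1 - 0.538383 = 0.461617
as a percentage: 0.461617 * 100 = 46.16%

Space savings = 1 - 35431/65810 = 46.16%


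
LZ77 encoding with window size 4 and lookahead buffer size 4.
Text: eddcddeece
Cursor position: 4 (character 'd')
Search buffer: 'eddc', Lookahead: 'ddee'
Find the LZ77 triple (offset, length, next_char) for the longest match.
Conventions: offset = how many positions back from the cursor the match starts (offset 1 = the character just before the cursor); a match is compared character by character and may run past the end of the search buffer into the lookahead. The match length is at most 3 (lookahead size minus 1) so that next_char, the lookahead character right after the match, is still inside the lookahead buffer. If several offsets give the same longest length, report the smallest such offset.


Try each offset into the search buffer:
  offset=1 (pos 3, char 'c'): match length 0
  offset=2 (pos 2, char 'd'): match length 1
  offset=3 (pos 1, char 'd'): match length 2
  offset=4 (pos 0, char 'e'): match length 0
Longest match has length 2 at offset 3.
next_char = character at position 4 + 2 = 6 -> 'e'

Best match: offset=3, length=2 (matching 'dd' starting at position 1)
LZ77 triple: (3, 2, 'e')


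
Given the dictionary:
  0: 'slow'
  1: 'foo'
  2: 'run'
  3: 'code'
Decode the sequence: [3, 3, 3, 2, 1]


Look up each index in the dictionary:
  3 -> 'code'
  3 -> 'code'
  3 -> 'code'
  2 -> 'run'
  1 -> 'foo'

Decoded: "code code code run foo"


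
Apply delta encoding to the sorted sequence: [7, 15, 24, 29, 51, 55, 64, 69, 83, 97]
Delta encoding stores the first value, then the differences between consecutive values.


First value: 7
Deltas:
  15 - 7 = 8
  24 - 15 = 9
  29 - 24 = 5
  51 - 29 = 22
  55 - 51 = 4
  64 - 55 = 9
  69 - 64 = 5
  83 - 69 = 14
  97 - 83 = 14


Delta encoded: [7, 8, 9, 5, 22, 4, 9, 5, 14, 14]


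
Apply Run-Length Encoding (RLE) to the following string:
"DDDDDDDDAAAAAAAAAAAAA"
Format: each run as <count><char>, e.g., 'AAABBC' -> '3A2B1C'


Scanning runs left to right:
  i=0: run of 'D' x 8 -> '8D'
  i=8: run of 'A' x 13 -> '13A'

RLE = 8D13A


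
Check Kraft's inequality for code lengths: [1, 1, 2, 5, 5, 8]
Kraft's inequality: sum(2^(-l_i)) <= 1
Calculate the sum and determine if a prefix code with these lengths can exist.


Sum = 2^(-1) + 2^(-1) + 2^(-2) + 2^(-5) + 2^(-5) + 2^(-8)
    = 0.5 + 0.5 + 0.25 + 0.03125 + 0.03125 + 0.00390625
    = 337/256 = 1.31640625
Since 1.31640625 > 1, Kraft's inequality is NOT satisfied.
A prefix code with these lengths CANNOT exist.

Kraft sum = 1.31640625. Not satisfied.


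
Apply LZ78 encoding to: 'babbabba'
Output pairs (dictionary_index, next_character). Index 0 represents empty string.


LZ78 encoding steps:
Dictionary: {0: ''}
Step 1: w='' (idx 0), next='b' -> output (0, 'b'), add 'b' as idx 1
Step 2: w='' (idx 0), next='a' -> output (0, 'a'), add 'a' as idx 2
Step 3: w='b' (idx 1), next='b' -> output (1, 'b'), add 'bb' as idx 3
Step 4: w='a' (idx 2), next='b' -> output (2, 'b'), add 'ab' as idx 4
Step 5: w='b' (idx 1), next='a' -> output (1, 'a'), add 'ba' as idx 5


Encoded: [(0, 'b'), (0, 'a'), (1, 'b'), (2, 'b'), (1, 'a')]


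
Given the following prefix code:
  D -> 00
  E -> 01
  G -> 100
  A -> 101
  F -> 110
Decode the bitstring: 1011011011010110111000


Decoding step by step:
Bits 101 -> A
Bits 101 -> A
Bits 101 -> A
Bits 101 -> A
Bits 01 -> E
Bits 101 -> A
Bits 110 -> F
Bits 00 -> D


Decoded message: AAAAEAFD


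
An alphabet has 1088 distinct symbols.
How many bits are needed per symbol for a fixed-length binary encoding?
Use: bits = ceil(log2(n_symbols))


log2(1088) = 10.0875
Bracket: 2^10 = 1024 < 1088 <= 2^11 = 2048
So ceil(log2(1088)) = 11

bits = ceil(log2(1088)) = ceil(10.0875) = 11 bits


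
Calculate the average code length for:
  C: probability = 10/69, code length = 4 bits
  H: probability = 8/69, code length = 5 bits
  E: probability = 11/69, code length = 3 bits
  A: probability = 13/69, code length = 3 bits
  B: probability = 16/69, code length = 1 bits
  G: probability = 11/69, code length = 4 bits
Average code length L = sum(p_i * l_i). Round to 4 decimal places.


Weighted contributions p_i * l_i:
  C: (10/69) * 4 = 40/69
  H: (8/69) * 5 = 40/69
  E: (11/69) * 3 = 33/69
  A: (13/69) * 3 = 39/69
  B: (16/69) * 1 = 16/69
  G: (11/69) * 4 = 44/69
Sum = (40 + 40 + 33 + 39 + 16 + 44)/69 = 212/69

L = 212/69 = 3.0725 bits/symbol


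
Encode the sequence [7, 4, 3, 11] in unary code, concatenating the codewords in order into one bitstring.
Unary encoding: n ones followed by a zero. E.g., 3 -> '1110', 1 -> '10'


Encode each number as n ones followed by a terminating 0:
  7 -> 11111110 (8 bits)
  4 -> 11110 (5 bits)
  3 -> 1110 (4 bits)
  11 -> 111111111110 (12 bits)
Total length = 8 + 5 + 4 + 12 = 29 bits.

Unary([7, 4, 3, 11]) = 11111110111101110111111111110 (29 bits)


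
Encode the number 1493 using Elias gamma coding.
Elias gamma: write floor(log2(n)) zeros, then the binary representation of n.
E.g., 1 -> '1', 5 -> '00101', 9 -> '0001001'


num_bits = floor(log2(1493)) + 1 = 11
leading_zeros = num_bits - 1 = 10
binary(1493) = 10111010101

Elias gamma(1493) = '0000000000' + '10111010101' = 000000000010111010101 (21 bits)


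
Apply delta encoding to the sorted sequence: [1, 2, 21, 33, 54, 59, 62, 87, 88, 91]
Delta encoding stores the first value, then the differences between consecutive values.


First value: 1
Deltas:
  2 - 1 = 1
  21 - 2 = 19
  33 - 21 = 12
  54 - 33 = 21
  59 - 54 = 5
  62 - 59 = 3
  87 - 62 = 25
  88 - 87 = 1
  91 - 88 = 3


Delta encoded: [1, 1, 19, 12, 21, 5, 3, 25, 1, 3]


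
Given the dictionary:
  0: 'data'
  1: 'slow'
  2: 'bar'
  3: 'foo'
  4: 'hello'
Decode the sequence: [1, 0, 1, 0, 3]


Look up each index in the dictionary:
  1 -> 'slow'
  0 -> 'data'
  1 -> 'slow'
  0 -> 'data'
  3 -> 'foo'

Decoded: "slow data slow data foo"


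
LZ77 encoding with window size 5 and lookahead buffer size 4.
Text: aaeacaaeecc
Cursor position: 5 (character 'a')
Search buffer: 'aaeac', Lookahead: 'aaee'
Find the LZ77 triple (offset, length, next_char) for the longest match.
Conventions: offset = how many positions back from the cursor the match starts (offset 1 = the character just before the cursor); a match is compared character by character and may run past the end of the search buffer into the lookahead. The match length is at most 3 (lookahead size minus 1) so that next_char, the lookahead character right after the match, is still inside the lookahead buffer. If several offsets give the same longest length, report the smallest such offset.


Try each offset into the search buffer:
  offset=1 (pos 4, char 'c'): match length 0
  offset=2 (pos 3, char 'a'): match length 1
  offset=3 (pos 2, char 'e'): match length 0
  offset=4 (pos 1, char 'a'): match length 1
  offset=5 (pos 0, char 'a'): match length 3
Longest match has length 3 at offset 5.
next_char = character at position 5 + 3 = 8 -> 'e'

Best match: offset=5, length=3 (matching 'aae' starting at position 0)
LZ77 triple: (5, 3, 'e')


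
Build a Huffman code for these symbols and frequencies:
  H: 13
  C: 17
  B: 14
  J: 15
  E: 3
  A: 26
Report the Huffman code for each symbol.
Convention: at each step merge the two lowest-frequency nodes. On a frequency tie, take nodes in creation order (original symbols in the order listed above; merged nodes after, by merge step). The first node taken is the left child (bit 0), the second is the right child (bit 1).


Huffman tree construction:
Step 1: Merge E(3) + H(13) = 16
Step 2: Merge B(14) + J(15) = 29
Step 3: Merge (E+H)(16) + C(17) = 33
Step 4: Merge A(26) + (B+J)(29) = 55
Step 5: Merge ((E+H)+C)(33) + (A+(B+J))(55) = 88
Read each symbol's code off the tree from the root (left child = 0, right child = 1).

Codes:
  H: 001 (length 3)
  C: 01 (length 2)
  B: 110 (length 3)
  J: 111 (length 3)
  E: 000 (length 3)
  A: 10 (length 2)
Average code length: 221/88 = 2.5114 bits/symbol


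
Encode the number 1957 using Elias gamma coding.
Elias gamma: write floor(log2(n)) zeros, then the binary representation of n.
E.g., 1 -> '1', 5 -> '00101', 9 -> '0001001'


num_bits = floor(log2(1957)) + 1 = 11
leading_zeros = num_bits - 1 = 10
binary(1957) = 11110100101

Elias gamma(1957) = '0000000000' + '11110100101' = 000000000011110100101 (21 bits)


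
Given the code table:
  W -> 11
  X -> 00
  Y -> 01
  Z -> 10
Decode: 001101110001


Decoding:
00 -> X
11 -> W
01 -> Y
11 -> W
00 -> X
01 -> Y


Result: XWYWXY


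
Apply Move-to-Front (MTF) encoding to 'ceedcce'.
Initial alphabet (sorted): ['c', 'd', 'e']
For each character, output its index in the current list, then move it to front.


MTF encoding:
'c': index 0 in ['c', 'd', 'e'] -> ['c', 'd', 'e']
'e': index 2 in ['c', 'd', 'e'] -> ['e', 'c', 'd']
'e': index 0 in ['e', 'c', 'd'] -> ['e', 'c', 'd']
'd': index 2 in ['e', 'c', 'd'] -> ['d', 'e', 'c']
'c': index 2 in ['d', 'e', 'c'] -> ['c', 'd', 'e']
'c': index 0 in ['c', 'd', 'e'] -> ['c', 'd', 'e']
'e': index 2 in ['c', 'd', 'e'] -> ['e', 'c', 'd']


Output: [0, 2, 0, 2, 2, 0, 2]


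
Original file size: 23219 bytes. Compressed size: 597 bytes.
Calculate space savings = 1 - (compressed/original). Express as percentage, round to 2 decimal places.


ratio = compressed/original = 597/23219 = 0.025712
savings = 1 - ratio = 1 - 0.025712 = 0.974288
as a percentage: 0.974288 * 100 = 97.43%

Space savings = 1 - 597/23219 = 97.43%


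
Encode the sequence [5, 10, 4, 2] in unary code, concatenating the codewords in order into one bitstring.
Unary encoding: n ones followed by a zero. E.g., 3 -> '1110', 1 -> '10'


Encode each number as n ones followed by a terminating 0:
  5 -> 111110 (6 bits)
  10 -> 11111111110 (11 bits)
  4 -> 11110 (5 bits)
  2 -> 110 (3 bits)
Total length = 6 + 11 + 5 + 3 = 25 bits.

Unary([5, 10, 4, 2]) = 1111101111111111011110110 (25 bits)


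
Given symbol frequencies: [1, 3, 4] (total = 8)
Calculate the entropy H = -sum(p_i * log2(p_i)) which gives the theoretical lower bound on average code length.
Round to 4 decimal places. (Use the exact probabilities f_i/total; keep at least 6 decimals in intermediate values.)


Per-symbol terms -p_i * log2(p_i) with p_i = f_i/8:
  p = 1/8 = 0.125000: log2(p) = -3.000000, -p*log2(p) = 0.375000
  p = 3/8 = 0.375000: log2(p) = -1.415037, -p*log2(p) = 0.530639
  p = 4/8 = 0.500000: log2(p) = -1.000000, -p*log2(p) = 0.500000
H = 0.375000 + 0.530639 + 0.500000 = 1.405639

H = 1.4056 bits/symbol


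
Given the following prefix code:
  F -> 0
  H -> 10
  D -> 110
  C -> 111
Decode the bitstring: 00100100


Decoding step by step:
Bits 0 -> F
Bits 0 -> F
Bits 10 -> H
Bits 0 -> F
Bits 10 -> H
Bits 0 -> F


Decoded message: FFHFHF


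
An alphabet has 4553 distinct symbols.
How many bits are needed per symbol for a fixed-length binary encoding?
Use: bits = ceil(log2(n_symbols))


log2(4553) = 12.1526
Bracket: 2^12 = 4096 < 4553 <= 2^13 = 8192
So ceil(log2(4553)) = 13

bits = ceil(log2(4553)) = ceil(12.1526) = 13 bits


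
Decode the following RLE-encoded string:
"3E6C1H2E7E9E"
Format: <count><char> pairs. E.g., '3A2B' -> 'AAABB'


Expanding each <count><char> pair:
  3E -> 'EEE'
  6C -> 'CCCCCC'
  1H -> 'H'
  2E -> 'EE'
  7E -> 'EEEEEEE'
  9E -> 'EEEEEEEEE'

Decoded = EEECCCCCCHEEEEEEEEEEEEEEEEEE


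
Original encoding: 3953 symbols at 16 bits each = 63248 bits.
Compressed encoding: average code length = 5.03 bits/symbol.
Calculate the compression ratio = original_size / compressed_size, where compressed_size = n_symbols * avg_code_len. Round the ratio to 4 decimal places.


original_size = n_symbols * orig_bits = 3953 * 16 = 63248 bits
compressed_size = n_symbols * avg_code_len = 3953 * 5.03 = 19883.59 bits
ratio = original_size / compressed_size = 63248 / 19883.59 = 3.1809

Compression ratio = 3.1809


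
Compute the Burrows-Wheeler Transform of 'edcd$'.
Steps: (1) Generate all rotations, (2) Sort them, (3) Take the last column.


Rotations (sorted):
  0: $edcd -> last char: d
  1: cd$ed -> last char: d
  2: d$edc -> last char: c
  3: dcd$e -> last char: e
  4: edcd$ -> last char: $


BWT = ddce$


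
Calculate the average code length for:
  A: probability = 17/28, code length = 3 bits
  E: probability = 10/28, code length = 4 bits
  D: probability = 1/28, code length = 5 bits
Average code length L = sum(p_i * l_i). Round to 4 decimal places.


Weighted contributions p_i * l_i:
  A: (17/28) * 3 = 51/28
  E: (10/28) * 4 = 40/28
  D: (1/28) * 5 = 5/28
Sum = (51 + 40 + 5)/28 = 96/28

L = 96/28 = 3.4286 bits/symbol


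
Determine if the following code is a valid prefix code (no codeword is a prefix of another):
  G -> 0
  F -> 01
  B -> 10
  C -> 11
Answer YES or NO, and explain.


Checking each pair (does one codeword prefix another?):
  G='0' vs F='01': prefix -- VIOLATION

NO -- this is NOT a valid prefix code. G (0) is a prefix of F (01).


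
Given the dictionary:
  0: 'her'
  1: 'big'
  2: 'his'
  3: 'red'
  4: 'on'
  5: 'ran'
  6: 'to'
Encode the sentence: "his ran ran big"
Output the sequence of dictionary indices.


Look up each word in the dictionary:
  'his' -> 2
  'ran' -> 5
  'ran' -> 5
  'big' -> 1

Encoded: [2, 5, 5, 1]


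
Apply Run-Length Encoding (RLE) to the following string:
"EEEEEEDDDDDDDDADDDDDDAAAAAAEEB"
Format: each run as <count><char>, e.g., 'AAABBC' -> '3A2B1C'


Scanning runs left to right:
  i=0: run of 'E' x 6 -> '6E'
  i=6: run of 'D' x 8 -> '8D'
  i=14: run of 'A' x 1 -> '1A'
  i=15: run of 'D' x 6 -> '6D'
  i=21: run of 'A' x 6 -> '6A'
  i=27: run of 'E' x 2 -> '2E'
  i=29: run of 'B' x 1 -> '1B'

RLE = 6E8D1A6D6A2E1B


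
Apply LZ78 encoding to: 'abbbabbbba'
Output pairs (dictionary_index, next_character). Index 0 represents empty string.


LZ78 encoding steps:
Dictionary: {0: ''}
Step 1: w='' (idx 0), next='a' -> output (0, 'a'), add 'a' as idx 1
Step 2: w='' (idx 0), next='b' -> output (0, 'b'), add 'b' as idx 2
Step 3: w='b' (idx 2), next='b' -> output (2, 'b'), add 'bb' as idx 3
Step 4: w='a' (idx 1), next='b' -> output (1, 'b'), add 'ab' as idx 4
Step 5: w='bb' (idx 3), next='b' -> output (3, 'b'), add 'bbb' as idx 5
Step 6: w='a' (idx 1), end of input -> output (1, '')


Encoded: [(0, 'a'), (0, 'b'), (2, 'b'), (1, 'b'), (3, 'b'), (1, '')]


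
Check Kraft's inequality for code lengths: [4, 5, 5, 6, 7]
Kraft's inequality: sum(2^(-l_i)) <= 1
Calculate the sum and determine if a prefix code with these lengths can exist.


Sum = 2^(-4) + 2^(-5) + 2^(-5) + 2^(-6) + 2^(-7)
    = 0.0625 + 0.03125 + 0.03125 + 0.015625 + 0.0078125
    = 19/128 = 0.1484375
Since 0.1484375 <= 1, Kraft's inequality IS satisfied.
A prefix code with these lengths CAN exist.

Kraft sum = 0.1484375. Satisfied.


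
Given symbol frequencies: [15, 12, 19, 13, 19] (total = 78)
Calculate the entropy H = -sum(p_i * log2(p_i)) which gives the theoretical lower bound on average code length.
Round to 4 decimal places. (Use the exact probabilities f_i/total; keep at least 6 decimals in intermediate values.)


Per-symbol terms -p_i * log2(p_i) with p_i = f_i/78:
  p = 15/78 = 0.192308: log2(p) = -2.378512, -p*log2(p) = 0.457406
  p = 12/78 = 0.153846: log2(p) = -2.700440, -p*log2(p) = 0.415452
  p = 19/78 = 0.243590: log2(p) = -2.037475, -p*log2(p) = 0.496308
  p = 13/78 = 0.166667: log2(p) = -2.584963, -p*log2(p) = 0.430827
  p = 19/78 = 0.243590: log2(p) = -2.037475, -p*log2(p) = 0.496308
H = 0.457406 + 0.415452 + 0.496308 + 0.430827 + 0.496308 = 2.296301

H = 2.2963 bits/symbol


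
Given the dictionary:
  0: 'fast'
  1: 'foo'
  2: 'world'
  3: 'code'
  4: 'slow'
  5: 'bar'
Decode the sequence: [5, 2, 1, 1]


Look up each index in the dictionary:
  5 -> 'bar'
  2 -> 'world'
  1 -> 'foo'
  1 -> 'foo'

Decoded: "bar world foo foo"


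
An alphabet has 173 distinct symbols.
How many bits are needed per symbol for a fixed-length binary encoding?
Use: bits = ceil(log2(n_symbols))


log2(173) = 7.4346
Bracket: 2^7 = 128 < 173 <= 2^8 = 256
So ceil(log2(173)) = 8

bits = ceil(log2(173)) = ceil(7.4346) = 8 bits


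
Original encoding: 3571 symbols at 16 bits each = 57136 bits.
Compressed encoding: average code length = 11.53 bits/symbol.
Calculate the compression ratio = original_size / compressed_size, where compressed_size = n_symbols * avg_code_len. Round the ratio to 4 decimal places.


original_size = n_symbols * orig_bits = 3571 * 16 = 57136 bits
compressed_size = n_symbols * avg_code_len = 3571 * 11.53 = 41173.63 bits
ratio = original_size / compressed_size = 57136 / 41173.63 = 1.3877

Compression ratio = 1.3877


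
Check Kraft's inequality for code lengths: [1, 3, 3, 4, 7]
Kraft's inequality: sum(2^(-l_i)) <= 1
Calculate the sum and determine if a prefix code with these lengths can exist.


Sum = 2^(-1) + 2^(-3) + 2^(-3) + 2^(-4) + 2^(-7)
    = 0.5 + 0.125 + 0.125 + 0.0625 + 0.0078125
    = 105/128 = 0.8203125
Since 0.8203125 <= 1, Kraft's inequality IS satisfied.
A prefix code with these lengths CAN exist.

Kraft sum = 0.8203125. Satisfied.


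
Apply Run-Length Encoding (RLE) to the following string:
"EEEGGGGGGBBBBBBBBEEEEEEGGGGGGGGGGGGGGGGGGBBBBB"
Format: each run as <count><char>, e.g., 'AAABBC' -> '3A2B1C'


Scanning runs left to right:
  i=0: run of 'E' x 3 -> '3E'
  i=3: run of 'G' x 6 -> '6G'
  i=9: run of 'B' x 8 -> '8B'
  i=17: run of 'E' x 6 -> '6E'
  i=23: run of 'G' x 18 -> '18G'
  i=41: run of 'B' x 5 -> '5B'

RLE = 3E6G8B6E18G5B


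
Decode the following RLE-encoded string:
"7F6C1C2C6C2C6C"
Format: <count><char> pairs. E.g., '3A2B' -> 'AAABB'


Expanding each <count><char> pair:
  7F -> 'FFFFFFF'
  6C -> 'CCCCCC'
  1C -> 'C'
  2C -> 'CC'
  6C -> 'CCCCCC'
  2C -> 'CC'
  6C -> 'CCCCCC'

Decoded = FFFFFFFCCCCCCCCCCCCCCCCCCCCCCC


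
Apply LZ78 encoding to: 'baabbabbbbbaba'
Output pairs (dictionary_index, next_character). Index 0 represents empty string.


LZ78 encoding steps:
Dictionary: {0: ''}
Step 1: w='' (idx 0), next='b' -> output (0, 'b'), add 'b' as idx 1
Step 2: w='' (idx 0), next='a' -> output (0, 'a'), add 'a' as idx 2
Step 3: w='a' (idx 2), next='b' -> output (2, 'b'), add 'ab' as idx 3
Step 4: w='b' (idx 1), next='a' -> output (1, 'a'), add 'ba' as idx 4
Step 5: w='b' (idx 1), next='b' -> output (1, 'b'), add 'bb' as idx 5
Step 6: w='bb' (idx 5), next='b' -> output (5, 'b'), add 'bbb' as idx 6
Step 7: w='ab' (idx 3), next='a' -> output (3, 'a'), add 'aba' as idx 7


Encoded: [(0, 'b'), (0, 'a'), (2, 'b'), (1, 'a'), (1, 'b'), (5, 'b'), (3, 'a')]


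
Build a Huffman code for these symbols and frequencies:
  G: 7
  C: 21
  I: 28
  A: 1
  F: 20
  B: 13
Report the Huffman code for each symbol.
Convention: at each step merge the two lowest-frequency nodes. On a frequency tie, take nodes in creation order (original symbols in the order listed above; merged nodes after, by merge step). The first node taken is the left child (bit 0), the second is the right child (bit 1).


Huffman tree construction:
Step 1: Merge A(1) + G(7) = 8
Step 2: Merge (A+G)(8) + B(13) = 21
Step 3: Merge F(20) + C(21) = 41
Step 4: Merge ((A+G)+B)(21) + I(28) = 49
Step 5: Merge (F+C)(41) + (((A+G)+B)+I)(49) = 90
Read each symbol's code off the tree from the root (left child = 0, right child = 1).

Codes:
  G: 1001 (length 4)
  C: 01 (length 2)
  I: 11 (length 2)
  A: 1000 (length 4)
  F: 00 (length 2)
  B: 101 (length 3)
Average code length: 209/90 = 2.3222 bits/symbol


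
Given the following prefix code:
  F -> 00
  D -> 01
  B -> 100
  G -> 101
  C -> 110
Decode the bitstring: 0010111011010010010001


Decoding step by step:
Bits 00 -> F
Bits 101 -> G
Bits 110 -> C
Bits 110 -> C
Bits 100 -> B
Bits 100 -> B
Bits 100 -> B
Bits 01 -> D


Decoded message: FGCCBBBD


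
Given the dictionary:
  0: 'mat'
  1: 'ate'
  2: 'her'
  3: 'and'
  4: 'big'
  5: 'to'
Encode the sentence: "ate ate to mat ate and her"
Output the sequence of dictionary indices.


Look up each word in the dictionary:
  'ate' -> 1
  'ate' -> 1
  'to' -> 5
  'mat' -> 0
  'ate' -> 1
  'and' -> 3
  'her' -> 2

Encoded: [1, 1, 5, 0, 1, 3, 2]


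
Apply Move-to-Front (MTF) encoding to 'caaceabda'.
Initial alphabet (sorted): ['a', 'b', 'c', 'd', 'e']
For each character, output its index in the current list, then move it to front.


MTF encoding:
'c': index 2 in ['a', 'b', 'c', 'd', 'e'] -> ['c', 'a', 'b', 'd', 'e']
'a': index 1 in ['c', 'a', 'b', 'd', 'e'] -> ['a', 'c', 'b', 'd', 'e']
'a': index 0 in ['a', 'c', 'b', 'd', 'e'] -> ['a', 'c', 'b', 'd', 'e']
'c': index 1 in ['a', 'c', 'b', 'd', 'e'] -> ['c', 'a', 'b', 'd', 'e']
'e': index 4 in ['c', 'a', 'b', 'd', 'e'] -> ['e', 'c', 'a', 'b', 'd']
'a': index 2 in ['e', 'c', 'a', 'b', 'd'] -> ['a', 'e', 'c', 'b', 'd']
'b': index 3 in ['a', 'e', 'c', 'b', 'd'] -> ['b', 'a', 'e', 'c', 'd']
'd': index 4 in ['b', 'a', 'e', 'c', 'd'] -> ['d', 'b', 'a', 'e', 'c']
'a': index 2 in ['d', 'b', 'a', 'e', 'c'] -> ['a', 'd', 'b', 'e', 'c']


Output: [2, 1, 0, 1, 4, 2, 3, 4, 2]


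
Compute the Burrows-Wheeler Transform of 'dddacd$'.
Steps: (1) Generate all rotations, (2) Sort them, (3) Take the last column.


Rotations (sorted):
  0: $dddacd -> last char: d
  1: acd$ddd -> last char: d
  2: cd$ddda -> last char: a
  3: d$dddac -> last char: c
  4: dacd$dd -> last char: d
  5: ddacd$d -> last char: d
  6: dddacd$ -> last char: $


BWT = ddacdd$


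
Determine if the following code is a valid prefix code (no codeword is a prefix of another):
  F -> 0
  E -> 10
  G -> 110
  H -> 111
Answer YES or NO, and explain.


Checking each pair (does one codeword prefix another?):
  F='0' vs E='10': no prefix
  F='0' vs G='110': no prefix
  F='0' vs H='111': no prefix
  E='10' vs F='0': no prefix
  E='10' vs G='110': no prefix
  E='10' vs H='111': no prefix
  G='110' vs F='0': no prefix
  G='110' vs E='10': no prefix
  G='110' vs H='111': no prefix
  H='111' vs F='0': no prefix
  H='111' vs E='10': no prefix
  H='111' vs G='110': no prefix
No violation found over all pairs.

YES -- this is a valid prefix code. No codeword is a prefix of any other codeword.


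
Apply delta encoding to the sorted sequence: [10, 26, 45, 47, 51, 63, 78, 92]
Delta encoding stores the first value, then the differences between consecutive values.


First value: 10
Deltas:
  26 - 10 = 16
  45 - 26 = 19
  47 - 45 = 2
  51 - 47 = 4
  63 - 51 = 12
  78 - 63 = 15
  92 - 78 = 14


Delta encoded: [10, 16, 19, 2, 4, 12, 15, 14]


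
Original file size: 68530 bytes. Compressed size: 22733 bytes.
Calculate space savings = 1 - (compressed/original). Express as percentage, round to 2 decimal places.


ratio = compressed/original = 22733/68530 = 0.331723
savings = 1 - ratio = 1 - 0.331723 = 0.668277
as a percentage: 0.668277 * 100 = 66.83%

Space savings = 1 - 22733/68530 = 66.83%


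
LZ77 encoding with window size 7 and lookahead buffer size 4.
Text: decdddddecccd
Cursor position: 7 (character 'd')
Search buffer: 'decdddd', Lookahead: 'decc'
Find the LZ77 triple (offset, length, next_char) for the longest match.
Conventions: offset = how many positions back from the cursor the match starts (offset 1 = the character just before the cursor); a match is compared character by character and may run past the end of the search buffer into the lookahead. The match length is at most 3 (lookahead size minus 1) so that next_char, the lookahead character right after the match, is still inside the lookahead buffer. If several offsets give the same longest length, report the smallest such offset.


Try each offset into the search buffer:
  offset=1 (pos 6, char 'd'): match length 1
  offset=2 (pos 5, char 'd'): match length 1
  offset=3 (pos 4, char 'd'): match length 1
  offset=4 (pos 3, char 'd'): match length 1
  offset=5 (pos 2, char 'c'): match length 0
  offset=6 (pos 1, char 'e'): match length 0
  offset=7 (pos 0, char 'd'): match length 3
Longest match has length 3 at offset 7.
next_char = character at position 7 + 3 = 10 -> 'c'

Best match: offset=7, length=3 (matching 'dec' starting at position 0)
LZ77 triple: (7, 3, 'c')


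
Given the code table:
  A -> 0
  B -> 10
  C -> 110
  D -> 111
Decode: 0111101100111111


Decoding:
0 -> A
111 -> D
10 -> B
110 -> C
0 -> A
111 -> D
111 -> D


Result: ADBCADD


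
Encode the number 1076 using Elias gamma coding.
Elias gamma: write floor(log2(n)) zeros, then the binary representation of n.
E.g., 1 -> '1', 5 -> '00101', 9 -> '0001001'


num_bits = floor(log2(1076)) + 1 = 11
leading_zeros = num_bits - 1 = 10
binary(1076) = 10000110100

Elias gamma(1076) = '0000000000' + '10000110100' = 000000000010000110100 (21 bits)


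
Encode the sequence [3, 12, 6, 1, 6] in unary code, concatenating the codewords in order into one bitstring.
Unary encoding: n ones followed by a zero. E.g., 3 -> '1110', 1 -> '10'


Encode each number as n ones followed by a terminating 0:
  3 -> 1110 (4 bits)
  12 -> 1111111111110 (13 bits)
  6 -> 1111110 (7 bits)
  1 -> 10 (2 bits)
  6 -> 1111110 (7 bits)
Total length = 4 + 13 + 7 + 2 + 7 = 33 bits.

Unary([3, 12, 6, 1, 6]) = 111011111111111101111110101111110 (33 bits)


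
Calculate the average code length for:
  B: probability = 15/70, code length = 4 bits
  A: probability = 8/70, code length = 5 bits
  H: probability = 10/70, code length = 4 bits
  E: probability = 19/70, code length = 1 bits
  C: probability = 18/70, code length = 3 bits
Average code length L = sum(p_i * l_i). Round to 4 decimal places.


Weighted contributions p_i * l_i:
  B: (15/70) * 4 = 60/70
  A: (8/70) * 5 = 40/70
  H: (10/70) * 4 = 40/70
  E: (19/70) * 1 = 19/70
  C: (18/70) * 3 = 54/70
Sum = (60 + 40 + 40 + 19 + 54)/70 = 213/70

L = 213/70 = 3.0429 bits/symbol


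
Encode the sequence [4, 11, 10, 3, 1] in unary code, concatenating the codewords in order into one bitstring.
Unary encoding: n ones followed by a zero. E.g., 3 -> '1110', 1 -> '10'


Encode each number as n ones followed by a terminating 0:
  4 -> 11110 (5 bits)
  11 -> 111111111110 (12 bits)
  10 -> 11111111110 (11 bits)
  3 -> 1110 (4 bits)
  1 -> 10 (2 bits)
Total length = 5 + 12 + 11 + 4 + 2 = 34 bits.

Unary([4, 11, 10, 3, 1]) = 1111011111111111011111111110111010 (34 bits)


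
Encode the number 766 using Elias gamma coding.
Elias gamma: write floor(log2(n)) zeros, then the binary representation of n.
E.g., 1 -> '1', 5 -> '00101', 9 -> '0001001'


num_bits = floor(log2(766)) + 1 = 10
leading_zeros = num_bits - 1 = 9
binary(766) = 1011111110

Elias gamma(766) = '000000000' + '1011111110' = 0000000001011111110 (19 bits)


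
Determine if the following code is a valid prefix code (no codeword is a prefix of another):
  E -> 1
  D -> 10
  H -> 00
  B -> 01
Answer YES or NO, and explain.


Checking each pair (does one codeword prefix another?):
  E='1' vs D='10': prefix -- VIOLATION

NO -- this is NOT a valid prefix code. E (1) is a prefix of D (10).


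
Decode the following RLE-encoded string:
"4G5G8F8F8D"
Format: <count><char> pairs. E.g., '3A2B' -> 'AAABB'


Expanding each <count><char> pair:
  4G -> 'GGGG'
  5G -> 'GGGGG'
  8F -> 'FFFFFFFF'
  8F -> 'FFFFFFFF'
  8D -> 'DDDDDDDD'

Decoded = GGGGGGGGGFFFFFFFFFFFFFFFFDDDDDDDD


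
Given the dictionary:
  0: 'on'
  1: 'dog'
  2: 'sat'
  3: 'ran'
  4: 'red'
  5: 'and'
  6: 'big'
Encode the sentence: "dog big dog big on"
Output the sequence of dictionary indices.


Look up each word in the dictionary:
  'dog' -> 1
  'big' -> 6
  'dog' -> 1
  'big' -> 6
  'on' -> 0

Encoded: [1, 6, 1, 6, 0]


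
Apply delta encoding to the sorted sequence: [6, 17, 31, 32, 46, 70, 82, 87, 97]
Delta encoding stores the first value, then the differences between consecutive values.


First value: 6
Deltas:
  17 - 6 = 11
  31 - 17 = 14
  32 - 31 = 1
  46 - 32 = 14
  70 - 46 = 24
  82 - 70 = 12
  87 - 82 = 5
  97 - 87 = 10


Delta encoded: [6, 11, 14, 1, 14, 24, 12, 5, 10]


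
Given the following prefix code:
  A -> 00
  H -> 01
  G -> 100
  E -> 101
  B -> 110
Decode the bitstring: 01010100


Decoding step by step:
Bits 01 -> H
Bits 01 -> H
Bits 01 -> H
Bits 00 -> A


Decoded message: HHHA


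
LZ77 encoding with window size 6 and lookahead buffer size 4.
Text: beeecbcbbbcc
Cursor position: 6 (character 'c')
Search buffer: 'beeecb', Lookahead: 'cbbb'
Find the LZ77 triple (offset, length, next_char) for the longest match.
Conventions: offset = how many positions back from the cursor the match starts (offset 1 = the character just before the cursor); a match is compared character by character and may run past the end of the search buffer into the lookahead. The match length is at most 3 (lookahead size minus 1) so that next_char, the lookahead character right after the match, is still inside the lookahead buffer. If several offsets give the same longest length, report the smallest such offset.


Try each offset into the search buffer:
  offset=1 (pos 5, char 'b'): match length 0
  offset=2 (pos 4, char 'c'): match length 2
  offset=3 (pos 3, char 'e'): match length 0
  offset=4 (pos 2, char 'e'): match length 0
  offset=5 (pos 1, char 'e'): match length 0
  offset=6 (pos 0, char 'b'): match length 0
Longest match has length 2 at offset 2.
next_char = character at position 6 + 2 = 8 -> 'b'

Best match: offset=2, length=2 (matching 'cb' starting at position 4)
LZ77 triple: (2, 2, 'b')


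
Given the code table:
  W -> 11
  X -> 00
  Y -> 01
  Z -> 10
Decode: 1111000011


Decoding:
11 -> W
11 -> W
00 -> X
00 -> X
11 -> W


Result: WWXXW


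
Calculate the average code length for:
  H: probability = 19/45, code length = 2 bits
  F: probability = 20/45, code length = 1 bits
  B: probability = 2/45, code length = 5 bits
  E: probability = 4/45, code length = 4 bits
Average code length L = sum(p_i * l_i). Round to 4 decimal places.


Weighted contributions p_i * l_i:
  H: (19/45) * 2 = 38/45
  F: (20/45) * 1 = 20/45
  B: (2/45) * 5 = 10/45
  E: (4/45) * 4 = 16/45
Sum = (38 + 20 + 10 + 16)/45 = 84/45

L = 84/45 = 1.8667 bits/symbol


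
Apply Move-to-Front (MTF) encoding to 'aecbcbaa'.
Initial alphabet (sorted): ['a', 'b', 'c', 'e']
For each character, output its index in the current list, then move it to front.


MTF encoding:
'a': index 0 in ['a', 'b', 'c', 'e'] -> ['a', 'b', 'c', 'e']
'e': index 3 in ['a', 'b', 'c', 'e'] -> ['e', 'a', 'b', 'c']
'c': index 3 in ['e', 'a', 'b', 'c'] -> ['c', 'e', 'a', 'b']
'b': index 3 in ['c', 'e', 'a', 'b'] -> ['b', 'c', 'e', 'a']
'c': index 1 in ['b', 'c', 'e', 'a'] -> ['c', 'b', 'e', 'a']
'b': index 1 in ['c', 'b', 'e', 'a'] -> ['b', 'c', 'e', 'a']
'a': index 3 in ['b', 'c', 'e', 'a'] -> ['a', 'b', 'c', 'e']
'a': index 0 in ['a', 'b', 'c', 'e'] -> ['a', 'b', 'c', 'e']


Output: [0, 3, 3, 3, 1, 1, 3, 0]


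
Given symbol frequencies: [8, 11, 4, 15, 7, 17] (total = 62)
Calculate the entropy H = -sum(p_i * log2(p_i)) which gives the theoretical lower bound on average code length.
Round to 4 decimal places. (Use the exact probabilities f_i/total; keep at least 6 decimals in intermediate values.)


Per-symbol terms -p_i * log2(p_i) with p_i = f_i/62:
  p = 8/62 = 0.129032: log2(p) = -2.954196, -p*log2(p) = 0.381187
  p = 11/62 = 0.177419: log2(p) = -2.494765, -p*log2(p) = 0.442620
  p = 4/62 = 0.064516: log2(p) = -3.954196, -p*log2(p) = 0.255109
  p = 15/62 = 0.241935: log2(p) = -2.047306, -p*log2(p) = 0.495316
  p = 7/62 = 0.112903: log2(p) = -3.146841, -p*log2(p) = 0.355289
  p = 17/62 = 0.274194: log2(p) = -1.866733, -p*log2(p) = 0.511846
H = 0.381187 + 0.442620 + 0.255109 + 0.495316 + 0.355289 + 0.511846 = 2.441367

H = 2.4414 bits/symbol
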